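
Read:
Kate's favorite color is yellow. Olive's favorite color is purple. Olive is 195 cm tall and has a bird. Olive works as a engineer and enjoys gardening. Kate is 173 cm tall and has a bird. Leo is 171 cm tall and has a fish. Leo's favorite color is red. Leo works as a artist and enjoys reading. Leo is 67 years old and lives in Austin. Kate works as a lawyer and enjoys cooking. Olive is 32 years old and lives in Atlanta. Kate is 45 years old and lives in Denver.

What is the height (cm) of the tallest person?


Tallest: Olive at 195 cm

195


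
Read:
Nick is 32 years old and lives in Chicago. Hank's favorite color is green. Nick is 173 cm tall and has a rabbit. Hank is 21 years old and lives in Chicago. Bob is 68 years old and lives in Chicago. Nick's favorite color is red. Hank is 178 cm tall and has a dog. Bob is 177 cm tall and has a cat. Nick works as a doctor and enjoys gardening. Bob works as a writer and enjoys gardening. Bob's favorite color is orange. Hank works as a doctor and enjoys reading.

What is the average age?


Sum=121, n=3, avg=40.33

40.33


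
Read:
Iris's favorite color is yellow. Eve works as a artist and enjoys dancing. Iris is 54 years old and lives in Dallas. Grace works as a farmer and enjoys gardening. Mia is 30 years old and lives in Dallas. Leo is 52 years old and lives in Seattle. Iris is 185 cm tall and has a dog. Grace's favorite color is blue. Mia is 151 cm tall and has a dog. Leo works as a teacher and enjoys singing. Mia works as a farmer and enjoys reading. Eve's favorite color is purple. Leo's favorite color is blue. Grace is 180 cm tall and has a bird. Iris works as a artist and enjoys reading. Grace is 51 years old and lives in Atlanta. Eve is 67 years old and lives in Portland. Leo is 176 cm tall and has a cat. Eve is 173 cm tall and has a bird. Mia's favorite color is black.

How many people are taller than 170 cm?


Taller than 170: 4

4


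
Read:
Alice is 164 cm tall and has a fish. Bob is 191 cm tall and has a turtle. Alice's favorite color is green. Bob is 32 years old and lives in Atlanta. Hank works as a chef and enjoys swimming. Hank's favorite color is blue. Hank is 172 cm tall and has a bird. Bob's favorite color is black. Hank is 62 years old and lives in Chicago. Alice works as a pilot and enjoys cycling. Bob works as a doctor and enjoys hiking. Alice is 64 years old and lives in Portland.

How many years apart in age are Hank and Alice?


62 vs 64, diff = 2

2


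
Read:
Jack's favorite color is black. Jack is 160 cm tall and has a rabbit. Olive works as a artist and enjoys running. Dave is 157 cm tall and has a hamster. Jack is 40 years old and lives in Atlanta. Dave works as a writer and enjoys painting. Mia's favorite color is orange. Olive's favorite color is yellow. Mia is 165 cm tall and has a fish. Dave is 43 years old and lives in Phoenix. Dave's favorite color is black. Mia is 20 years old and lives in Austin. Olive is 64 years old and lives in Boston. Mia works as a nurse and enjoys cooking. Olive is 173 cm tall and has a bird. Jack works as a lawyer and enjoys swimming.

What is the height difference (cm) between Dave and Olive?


|157 - 173| = 16

16


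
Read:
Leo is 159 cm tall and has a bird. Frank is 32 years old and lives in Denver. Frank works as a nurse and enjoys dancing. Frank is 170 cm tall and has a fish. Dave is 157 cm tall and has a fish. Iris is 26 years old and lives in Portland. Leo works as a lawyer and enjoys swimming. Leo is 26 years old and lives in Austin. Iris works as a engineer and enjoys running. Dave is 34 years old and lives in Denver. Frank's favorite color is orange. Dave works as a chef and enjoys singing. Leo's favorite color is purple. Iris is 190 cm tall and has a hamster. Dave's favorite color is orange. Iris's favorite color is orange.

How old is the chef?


The chef is Dave, age 34

34


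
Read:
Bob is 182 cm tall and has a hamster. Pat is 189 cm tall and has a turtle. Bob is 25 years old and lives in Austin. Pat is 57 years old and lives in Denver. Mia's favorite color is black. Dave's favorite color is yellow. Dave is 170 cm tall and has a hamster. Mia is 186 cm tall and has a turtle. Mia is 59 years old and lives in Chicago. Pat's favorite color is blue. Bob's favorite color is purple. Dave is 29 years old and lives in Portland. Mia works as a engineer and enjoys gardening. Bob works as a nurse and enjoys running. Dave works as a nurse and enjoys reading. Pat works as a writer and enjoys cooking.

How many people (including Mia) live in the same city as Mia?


Mia lives in Chicago. Count = 1

1


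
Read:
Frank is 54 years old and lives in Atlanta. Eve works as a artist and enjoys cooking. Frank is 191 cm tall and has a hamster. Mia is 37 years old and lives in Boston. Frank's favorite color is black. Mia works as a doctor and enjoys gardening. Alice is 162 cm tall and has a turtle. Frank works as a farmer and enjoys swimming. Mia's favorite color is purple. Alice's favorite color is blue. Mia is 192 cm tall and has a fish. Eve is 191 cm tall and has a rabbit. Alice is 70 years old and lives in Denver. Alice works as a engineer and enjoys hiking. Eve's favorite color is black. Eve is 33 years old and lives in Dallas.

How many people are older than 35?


Filter: 3

3


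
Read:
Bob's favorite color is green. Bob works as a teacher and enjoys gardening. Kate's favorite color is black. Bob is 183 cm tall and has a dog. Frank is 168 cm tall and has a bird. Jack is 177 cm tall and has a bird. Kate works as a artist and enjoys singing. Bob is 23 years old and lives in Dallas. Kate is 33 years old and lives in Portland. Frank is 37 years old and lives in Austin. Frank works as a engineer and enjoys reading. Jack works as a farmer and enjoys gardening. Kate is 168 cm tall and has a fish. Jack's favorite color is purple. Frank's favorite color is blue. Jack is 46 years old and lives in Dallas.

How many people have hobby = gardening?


Count: 2

2


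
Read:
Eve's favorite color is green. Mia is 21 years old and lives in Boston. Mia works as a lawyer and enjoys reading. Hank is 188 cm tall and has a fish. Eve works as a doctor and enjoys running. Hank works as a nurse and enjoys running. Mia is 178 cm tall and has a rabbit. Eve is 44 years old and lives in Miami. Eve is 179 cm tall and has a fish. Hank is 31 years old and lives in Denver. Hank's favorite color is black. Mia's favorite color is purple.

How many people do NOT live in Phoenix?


Not in Phoenix: 3

3


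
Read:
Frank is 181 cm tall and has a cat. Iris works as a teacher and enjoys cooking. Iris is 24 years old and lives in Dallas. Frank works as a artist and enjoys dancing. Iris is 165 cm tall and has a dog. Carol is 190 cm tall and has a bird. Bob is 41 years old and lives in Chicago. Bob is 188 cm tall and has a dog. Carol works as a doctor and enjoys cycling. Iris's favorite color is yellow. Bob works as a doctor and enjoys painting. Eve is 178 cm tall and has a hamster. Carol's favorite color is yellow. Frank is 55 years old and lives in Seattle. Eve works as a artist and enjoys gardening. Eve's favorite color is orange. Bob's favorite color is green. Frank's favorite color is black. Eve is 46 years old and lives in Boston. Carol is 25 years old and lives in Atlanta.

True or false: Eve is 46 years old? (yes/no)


Eve is actually 46. yes

yes


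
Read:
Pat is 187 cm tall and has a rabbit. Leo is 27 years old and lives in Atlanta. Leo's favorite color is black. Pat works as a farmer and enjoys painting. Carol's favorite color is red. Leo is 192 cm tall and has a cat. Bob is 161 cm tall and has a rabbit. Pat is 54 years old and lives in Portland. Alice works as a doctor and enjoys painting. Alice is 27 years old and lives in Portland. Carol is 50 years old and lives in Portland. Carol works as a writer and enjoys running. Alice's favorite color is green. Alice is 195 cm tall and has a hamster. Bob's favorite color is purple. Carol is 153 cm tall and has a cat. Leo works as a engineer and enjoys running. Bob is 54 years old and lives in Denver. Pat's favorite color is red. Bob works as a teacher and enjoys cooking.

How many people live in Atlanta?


Count in Atlanta: 1

1


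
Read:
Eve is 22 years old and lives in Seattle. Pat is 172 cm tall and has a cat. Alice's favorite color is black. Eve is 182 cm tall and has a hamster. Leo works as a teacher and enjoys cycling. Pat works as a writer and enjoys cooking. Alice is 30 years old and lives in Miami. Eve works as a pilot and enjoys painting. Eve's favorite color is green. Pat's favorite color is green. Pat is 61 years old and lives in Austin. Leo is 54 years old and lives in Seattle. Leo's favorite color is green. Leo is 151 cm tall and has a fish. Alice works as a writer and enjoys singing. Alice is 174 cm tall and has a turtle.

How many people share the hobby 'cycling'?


Count: 1

1


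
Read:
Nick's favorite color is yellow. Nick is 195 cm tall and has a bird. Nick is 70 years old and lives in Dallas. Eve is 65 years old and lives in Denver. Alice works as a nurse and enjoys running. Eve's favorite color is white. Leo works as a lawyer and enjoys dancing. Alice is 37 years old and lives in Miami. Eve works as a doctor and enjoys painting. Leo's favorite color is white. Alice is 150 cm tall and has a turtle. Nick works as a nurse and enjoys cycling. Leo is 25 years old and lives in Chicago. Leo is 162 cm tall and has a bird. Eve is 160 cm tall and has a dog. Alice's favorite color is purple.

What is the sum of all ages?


37+25+65+70 = 197

197


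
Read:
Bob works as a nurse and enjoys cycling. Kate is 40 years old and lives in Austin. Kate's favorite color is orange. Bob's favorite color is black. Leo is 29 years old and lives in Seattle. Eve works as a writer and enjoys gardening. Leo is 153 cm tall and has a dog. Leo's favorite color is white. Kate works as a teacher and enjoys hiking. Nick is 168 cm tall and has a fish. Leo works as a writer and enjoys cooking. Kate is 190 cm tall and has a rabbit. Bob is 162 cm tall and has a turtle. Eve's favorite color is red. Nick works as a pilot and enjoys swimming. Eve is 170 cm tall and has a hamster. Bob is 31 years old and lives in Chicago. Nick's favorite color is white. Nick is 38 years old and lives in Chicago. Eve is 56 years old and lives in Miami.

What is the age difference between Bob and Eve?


|31 - 56| = 25

25


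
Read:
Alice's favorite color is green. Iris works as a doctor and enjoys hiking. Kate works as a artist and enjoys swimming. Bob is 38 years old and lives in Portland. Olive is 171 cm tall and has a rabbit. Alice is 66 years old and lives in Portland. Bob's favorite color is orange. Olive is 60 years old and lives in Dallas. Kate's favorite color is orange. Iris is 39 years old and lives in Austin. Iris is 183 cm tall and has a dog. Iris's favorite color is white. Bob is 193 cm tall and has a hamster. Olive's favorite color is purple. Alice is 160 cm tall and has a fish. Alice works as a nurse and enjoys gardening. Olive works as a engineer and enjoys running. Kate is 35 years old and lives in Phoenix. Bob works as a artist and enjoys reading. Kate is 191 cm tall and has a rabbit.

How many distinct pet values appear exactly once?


Unique pet values: 3

3


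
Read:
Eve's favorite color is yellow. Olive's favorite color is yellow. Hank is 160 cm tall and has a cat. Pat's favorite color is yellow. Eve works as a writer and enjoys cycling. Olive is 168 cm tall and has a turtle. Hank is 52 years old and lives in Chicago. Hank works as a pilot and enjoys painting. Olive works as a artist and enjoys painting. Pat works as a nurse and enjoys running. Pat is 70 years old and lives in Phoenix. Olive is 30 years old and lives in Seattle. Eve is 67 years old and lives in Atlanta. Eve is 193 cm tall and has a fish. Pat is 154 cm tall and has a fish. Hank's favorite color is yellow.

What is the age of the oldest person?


Oldest: Pat at 70

70


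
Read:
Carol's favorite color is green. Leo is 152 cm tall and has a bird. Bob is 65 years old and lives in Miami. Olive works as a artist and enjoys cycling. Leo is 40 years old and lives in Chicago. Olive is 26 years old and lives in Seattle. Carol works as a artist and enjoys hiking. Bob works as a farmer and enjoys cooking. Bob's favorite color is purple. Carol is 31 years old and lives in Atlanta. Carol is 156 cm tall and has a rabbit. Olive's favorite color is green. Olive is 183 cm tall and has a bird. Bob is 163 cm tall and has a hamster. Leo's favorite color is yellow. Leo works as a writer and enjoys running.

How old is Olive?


Olive is 26 years old

26


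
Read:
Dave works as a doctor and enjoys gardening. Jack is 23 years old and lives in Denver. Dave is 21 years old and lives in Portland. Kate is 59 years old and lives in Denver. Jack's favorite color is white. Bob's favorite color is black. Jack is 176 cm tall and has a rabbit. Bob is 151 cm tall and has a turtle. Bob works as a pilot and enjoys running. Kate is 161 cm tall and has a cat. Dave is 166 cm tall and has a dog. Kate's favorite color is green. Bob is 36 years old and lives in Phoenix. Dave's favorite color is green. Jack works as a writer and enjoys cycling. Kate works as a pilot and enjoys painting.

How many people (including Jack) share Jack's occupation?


Jack is a writer. Count = 1

1


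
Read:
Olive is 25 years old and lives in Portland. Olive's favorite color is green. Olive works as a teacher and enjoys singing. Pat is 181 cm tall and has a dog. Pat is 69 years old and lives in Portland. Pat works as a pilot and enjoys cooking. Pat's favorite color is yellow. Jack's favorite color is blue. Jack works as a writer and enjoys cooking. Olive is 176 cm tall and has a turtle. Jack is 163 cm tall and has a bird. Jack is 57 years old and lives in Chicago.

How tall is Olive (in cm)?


Olive is 176 cm tall

176


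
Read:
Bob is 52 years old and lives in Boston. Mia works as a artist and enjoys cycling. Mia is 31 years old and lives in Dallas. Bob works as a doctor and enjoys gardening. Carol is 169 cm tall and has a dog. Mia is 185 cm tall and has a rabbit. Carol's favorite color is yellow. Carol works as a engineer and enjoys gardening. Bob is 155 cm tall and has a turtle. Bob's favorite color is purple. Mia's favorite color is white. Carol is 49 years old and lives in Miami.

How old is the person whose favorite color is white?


Person with favorite color=white is Mia, age 31

31


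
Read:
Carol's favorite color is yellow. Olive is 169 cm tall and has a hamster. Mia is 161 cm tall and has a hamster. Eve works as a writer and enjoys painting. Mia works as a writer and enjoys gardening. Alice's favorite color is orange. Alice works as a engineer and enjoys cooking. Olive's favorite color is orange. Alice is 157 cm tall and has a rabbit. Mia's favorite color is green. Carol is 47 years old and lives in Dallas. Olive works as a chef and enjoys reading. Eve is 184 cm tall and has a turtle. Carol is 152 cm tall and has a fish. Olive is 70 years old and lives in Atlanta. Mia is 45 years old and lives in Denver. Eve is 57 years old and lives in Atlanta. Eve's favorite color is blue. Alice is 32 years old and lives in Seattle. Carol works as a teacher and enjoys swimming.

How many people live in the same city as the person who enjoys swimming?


Person with hobby swimming is Carol, city Dallas. Count = 1

1


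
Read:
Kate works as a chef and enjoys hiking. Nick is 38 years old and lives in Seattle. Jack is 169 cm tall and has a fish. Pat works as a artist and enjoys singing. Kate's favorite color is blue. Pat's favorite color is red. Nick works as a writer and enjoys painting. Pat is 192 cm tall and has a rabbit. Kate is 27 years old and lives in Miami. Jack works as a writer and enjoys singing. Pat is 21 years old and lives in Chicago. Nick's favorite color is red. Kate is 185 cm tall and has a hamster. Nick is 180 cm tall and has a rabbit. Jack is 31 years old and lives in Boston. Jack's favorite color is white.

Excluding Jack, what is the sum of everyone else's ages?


Sum (excluding Jack): 86

86


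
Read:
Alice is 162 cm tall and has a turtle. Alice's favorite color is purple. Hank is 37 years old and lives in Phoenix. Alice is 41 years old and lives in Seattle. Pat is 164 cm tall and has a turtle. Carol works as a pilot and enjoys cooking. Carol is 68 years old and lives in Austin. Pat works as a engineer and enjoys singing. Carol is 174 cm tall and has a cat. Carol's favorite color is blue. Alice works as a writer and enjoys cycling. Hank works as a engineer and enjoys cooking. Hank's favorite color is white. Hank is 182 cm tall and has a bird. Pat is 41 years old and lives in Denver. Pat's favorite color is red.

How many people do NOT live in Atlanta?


Not in Atlanta: 4

4


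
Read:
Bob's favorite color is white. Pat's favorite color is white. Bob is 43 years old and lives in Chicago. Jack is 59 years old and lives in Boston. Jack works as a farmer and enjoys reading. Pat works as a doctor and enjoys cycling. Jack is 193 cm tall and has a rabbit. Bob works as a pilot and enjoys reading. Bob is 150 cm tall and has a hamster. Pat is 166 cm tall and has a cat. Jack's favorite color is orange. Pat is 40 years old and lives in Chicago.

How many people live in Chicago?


Count in Chicago: 2

2


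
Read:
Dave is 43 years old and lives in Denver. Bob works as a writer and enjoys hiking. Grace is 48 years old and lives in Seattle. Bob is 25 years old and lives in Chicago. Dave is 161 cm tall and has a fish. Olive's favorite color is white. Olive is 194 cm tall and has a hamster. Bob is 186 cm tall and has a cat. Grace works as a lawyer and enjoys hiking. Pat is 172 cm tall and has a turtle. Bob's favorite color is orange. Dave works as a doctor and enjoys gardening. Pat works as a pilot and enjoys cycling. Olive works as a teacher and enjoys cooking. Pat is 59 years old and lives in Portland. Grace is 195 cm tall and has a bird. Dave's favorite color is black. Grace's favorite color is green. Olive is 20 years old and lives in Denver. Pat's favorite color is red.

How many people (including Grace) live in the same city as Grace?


Grace lives in Seattle. Count = 1

1


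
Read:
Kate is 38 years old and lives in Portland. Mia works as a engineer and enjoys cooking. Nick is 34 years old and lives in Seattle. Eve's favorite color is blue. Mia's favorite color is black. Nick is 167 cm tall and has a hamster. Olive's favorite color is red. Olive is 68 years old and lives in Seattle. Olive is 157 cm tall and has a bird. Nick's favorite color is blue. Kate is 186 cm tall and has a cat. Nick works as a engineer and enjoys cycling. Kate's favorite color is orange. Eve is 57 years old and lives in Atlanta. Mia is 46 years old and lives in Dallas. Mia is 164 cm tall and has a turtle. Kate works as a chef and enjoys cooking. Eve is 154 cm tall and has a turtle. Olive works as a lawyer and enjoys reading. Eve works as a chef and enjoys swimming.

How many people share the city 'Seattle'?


Count: 2

2


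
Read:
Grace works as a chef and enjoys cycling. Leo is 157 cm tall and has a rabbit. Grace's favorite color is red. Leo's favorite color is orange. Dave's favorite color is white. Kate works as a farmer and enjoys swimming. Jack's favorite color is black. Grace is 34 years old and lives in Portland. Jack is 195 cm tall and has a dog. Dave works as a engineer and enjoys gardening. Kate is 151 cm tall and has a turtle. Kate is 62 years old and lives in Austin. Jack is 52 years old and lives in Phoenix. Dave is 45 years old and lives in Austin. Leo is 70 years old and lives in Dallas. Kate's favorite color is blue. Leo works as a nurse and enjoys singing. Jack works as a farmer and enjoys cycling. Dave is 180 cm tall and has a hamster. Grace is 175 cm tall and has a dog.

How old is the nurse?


The nurse is Leo, age 70

70


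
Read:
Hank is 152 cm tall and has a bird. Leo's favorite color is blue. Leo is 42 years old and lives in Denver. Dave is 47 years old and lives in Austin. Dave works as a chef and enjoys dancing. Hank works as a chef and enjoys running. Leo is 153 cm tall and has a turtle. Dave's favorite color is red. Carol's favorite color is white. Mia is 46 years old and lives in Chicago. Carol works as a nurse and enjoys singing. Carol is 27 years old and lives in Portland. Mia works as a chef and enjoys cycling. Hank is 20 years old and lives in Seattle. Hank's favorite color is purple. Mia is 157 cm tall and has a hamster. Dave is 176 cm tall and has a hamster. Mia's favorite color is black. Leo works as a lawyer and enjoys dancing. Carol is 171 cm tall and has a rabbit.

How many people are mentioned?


People: Dave, Carol, Mia, Hank, Leo. Count = 5

5


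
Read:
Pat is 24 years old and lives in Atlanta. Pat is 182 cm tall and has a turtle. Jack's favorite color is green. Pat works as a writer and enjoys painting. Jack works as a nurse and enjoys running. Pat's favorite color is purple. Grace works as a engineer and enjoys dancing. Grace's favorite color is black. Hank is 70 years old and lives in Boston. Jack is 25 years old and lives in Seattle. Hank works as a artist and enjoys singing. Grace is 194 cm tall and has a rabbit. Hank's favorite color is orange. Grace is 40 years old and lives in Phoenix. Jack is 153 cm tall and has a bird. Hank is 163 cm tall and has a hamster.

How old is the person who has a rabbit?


Person with rabbit is Grace, age 40

40


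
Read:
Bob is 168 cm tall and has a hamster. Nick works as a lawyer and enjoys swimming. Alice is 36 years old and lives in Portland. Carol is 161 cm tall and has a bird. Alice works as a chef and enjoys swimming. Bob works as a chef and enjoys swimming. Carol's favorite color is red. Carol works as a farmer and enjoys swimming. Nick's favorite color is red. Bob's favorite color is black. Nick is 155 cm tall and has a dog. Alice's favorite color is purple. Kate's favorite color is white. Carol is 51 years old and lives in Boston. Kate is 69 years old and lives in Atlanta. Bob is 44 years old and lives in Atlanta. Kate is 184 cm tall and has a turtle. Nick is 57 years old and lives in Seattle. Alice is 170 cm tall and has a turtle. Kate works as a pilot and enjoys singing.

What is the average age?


Sum=257, n=5, avg=51.4

51.4


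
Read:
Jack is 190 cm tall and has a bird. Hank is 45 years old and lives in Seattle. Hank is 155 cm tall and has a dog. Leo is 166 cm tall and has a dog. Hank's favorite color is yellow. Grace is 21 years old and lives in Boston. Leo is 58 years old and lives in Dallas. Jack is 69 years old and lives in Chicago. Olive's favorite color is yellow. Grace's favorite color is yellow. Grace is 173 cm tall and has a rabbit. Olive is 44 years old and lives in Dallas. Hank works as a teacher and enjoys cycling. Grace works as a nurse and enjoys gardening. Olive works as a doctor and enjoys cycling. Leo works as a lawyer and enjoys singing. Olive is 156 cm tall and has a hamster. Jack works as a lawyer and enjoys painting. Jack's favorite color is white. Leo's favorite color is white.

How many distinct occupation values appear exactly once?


Unique occupation values: 3

3


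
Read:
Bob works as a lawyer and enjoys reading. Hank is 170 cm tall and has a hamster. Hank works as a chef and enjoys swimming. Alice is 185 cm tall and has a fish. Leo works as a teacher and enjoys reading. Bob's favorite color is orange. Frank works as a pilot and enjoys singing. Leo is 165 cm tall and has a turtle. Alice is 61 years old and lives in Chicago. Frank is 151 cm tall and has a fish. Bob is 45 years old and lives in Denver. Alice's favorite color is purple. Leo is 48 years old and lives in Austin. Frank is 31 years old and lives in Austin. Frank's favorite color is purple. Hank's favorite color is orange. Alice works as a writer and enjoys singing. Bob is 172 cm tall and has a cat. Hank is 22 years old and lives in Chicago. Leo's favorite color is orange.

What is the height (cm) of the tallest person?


Tallest: Alice at 185 cm

185


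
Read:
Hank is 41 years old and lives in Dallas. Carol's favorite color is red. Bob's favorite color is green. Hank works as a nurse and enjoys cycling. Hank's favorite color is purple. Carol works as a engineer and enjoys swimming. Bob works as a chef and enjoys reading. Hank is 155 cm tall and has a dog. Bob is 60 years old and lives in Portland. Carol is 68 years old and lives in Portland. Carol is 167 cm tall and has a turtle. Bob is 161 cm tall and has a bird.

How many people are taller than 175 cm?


Taller than 175: 0

0


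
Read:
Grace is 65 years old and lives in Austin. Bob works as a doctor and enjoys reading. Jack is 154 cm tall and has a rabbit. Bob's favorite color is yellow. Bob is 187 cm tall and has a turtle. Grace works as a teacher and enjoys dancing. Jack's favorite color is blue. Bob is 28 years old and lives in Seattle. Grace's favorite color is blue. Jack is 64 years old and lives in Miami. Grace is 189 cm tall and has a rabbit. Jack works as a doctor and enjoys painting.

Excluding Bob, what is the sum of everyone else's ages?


Sum (excluding Bob): 129

129


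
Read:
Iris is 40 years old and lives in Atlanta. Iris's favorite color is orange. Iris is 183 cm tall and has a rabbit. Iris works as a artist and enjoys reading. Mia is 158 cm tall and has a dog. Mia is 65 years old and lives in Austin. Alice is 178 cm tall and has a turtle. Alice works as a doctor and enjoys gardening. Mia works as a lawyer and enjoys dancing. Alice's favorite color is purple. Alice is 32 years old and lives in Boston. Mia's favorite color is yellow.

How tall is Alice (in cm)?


Alice is 178 cm tall

178


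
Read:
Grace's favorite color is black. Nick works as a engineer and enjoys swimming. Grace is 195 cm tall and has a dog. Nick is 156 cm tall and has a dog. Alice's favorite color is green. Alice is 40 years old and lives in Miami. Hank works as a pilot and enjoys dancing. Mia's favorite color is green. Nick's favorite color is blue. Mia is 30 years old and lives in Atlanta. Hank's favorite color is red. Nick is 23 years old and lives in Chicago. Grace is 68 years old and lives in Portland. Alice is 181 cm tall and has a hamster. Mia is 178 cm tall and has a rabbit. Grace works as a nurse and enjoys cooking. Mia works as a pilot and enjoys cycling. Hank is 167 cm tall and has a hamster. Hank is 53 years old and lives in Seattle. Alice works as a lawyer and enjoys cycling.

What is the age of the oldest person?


Oldest: Grace at 68

68


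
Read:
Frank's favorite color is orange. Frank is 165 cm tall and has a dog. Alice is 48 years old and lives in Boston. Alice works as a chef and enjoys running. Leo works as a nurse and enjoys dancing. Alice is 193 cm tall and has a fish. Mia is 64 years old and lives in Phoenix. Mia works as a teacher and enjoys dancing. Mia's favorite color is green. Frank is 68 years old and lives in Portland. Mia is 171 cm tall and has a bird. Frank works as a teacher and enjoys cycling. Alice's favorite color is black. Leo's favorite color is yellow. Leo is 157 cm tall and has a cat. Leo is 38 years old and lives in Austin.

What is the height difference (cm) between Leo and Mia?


|157 - 171| = 14

14


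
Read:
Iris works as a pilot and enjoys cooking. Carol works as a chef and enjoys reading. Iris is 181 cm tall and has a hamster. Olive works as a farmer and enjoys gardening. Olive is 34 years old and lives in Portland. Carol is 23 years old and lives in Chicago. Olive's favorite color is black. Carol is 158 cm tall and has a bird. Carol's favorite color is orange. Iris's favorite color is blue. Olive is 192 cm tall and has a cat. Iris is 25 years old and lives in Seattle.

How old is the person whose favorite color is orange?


Person with favorite color=orange is Carol, age 23

23


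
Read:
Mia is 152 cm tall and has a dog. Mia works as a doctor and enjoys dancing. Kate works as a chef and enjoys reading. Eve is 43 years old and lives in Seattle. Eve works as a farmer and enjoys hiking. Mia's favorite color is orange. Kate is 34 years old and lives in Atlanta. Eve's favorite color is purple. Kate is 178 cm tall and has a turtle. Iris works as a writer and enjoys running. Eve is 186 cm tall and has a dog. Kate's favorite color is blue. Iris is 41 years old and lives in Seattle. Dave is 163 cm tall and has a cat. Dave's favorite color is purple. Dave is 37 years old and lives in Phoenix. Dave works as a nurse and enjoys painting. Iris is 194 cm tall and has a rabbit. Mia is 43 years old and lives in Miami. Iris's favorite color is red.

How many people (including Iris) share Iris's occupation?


Iris is a writer. Count = 1

1


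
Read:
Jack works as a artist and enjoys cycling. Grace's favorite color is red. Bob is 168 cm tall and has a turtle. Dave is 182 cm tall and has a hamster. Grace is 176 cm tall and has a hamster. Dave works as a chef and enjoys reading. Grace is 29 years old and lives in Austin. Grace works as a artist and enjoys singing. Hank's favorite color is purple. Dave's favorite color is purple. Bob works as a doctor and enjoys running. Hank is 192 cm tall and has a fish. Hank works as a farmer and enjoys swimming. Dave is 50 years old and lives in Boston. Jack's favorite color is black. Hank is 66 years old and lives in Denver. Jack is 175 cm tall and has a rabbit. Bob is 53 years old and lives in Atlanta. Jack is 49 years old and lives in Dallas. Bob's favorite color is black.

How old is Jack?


Jack is 49 years old

49


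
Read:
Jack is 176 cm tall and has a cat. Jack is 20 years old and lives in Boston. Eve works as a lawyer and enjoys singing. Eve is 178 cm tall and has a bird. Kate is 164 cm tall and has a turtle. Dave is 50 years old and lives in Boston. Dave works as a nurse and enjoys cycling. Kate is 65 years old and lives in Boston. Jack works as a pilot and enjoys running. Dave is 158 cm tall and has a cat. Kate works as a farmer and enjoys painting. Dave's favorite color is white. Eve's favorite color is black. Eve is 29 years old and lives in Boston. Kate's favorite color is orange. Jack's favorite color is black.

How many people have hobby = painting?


Count: 1

1


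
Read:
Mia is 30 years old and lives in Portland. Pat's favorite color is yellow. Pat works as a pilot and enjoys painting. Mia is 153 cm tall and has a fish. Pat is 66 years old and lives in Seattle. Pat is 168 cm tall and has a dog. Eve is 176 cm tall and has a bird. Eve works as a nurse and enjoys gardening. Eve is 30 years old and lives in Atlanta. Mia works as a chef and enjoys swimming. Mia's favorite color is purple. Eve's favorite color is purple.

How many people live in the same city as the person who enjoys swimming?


Person with hobby swimming is Mia, city Portland. Count = 1

1


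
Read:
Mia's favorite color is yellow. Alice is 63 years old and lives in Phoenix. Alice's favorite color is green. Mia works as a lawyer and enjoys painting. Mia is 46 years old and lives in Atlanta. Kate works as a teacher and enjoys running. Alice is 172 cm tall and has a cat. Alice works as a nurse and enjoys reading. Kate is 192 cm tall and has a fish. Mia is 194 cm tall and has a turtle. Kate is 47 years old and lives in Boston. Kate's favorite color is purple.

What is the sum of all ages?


63+46+47 = 156

156


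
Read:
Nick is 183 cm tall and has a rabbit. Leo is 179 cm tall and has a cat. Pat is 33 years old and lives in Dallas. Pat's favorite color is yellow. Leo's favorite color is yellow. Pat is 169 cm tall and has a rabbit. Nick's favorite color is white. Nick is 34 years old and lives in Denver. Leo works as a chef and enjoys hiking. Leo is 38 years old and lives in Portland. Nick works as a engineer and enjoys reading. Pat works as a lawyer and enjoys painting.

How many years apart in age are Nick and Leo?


34 vs 38, diff = 4

4


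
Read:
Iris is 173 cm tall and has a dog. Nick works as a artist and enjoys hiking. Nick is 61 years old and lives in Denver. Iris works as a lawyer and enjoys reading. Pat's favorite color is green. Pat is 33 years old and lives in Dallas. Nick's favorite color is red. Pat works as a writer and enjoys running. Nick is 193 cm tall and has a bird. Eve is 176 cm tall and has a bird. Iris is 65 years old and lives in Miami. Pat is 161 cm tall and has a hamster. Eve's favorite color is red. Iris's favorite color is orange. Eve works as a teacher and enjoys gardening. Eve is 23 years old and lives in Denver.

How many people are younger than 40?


Filter: 2

2


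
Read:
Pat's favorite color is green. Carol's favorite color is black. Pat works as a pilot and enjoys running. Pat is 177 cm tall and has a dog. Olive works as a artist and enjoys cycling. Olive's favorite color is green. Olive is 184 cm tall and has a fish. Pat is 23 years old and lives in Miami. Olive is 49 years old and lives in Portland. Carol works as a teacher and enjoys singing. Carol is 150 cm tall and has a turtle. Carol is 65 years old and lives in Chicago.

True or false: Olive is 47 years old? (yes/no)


Olive is actually 49. no

no


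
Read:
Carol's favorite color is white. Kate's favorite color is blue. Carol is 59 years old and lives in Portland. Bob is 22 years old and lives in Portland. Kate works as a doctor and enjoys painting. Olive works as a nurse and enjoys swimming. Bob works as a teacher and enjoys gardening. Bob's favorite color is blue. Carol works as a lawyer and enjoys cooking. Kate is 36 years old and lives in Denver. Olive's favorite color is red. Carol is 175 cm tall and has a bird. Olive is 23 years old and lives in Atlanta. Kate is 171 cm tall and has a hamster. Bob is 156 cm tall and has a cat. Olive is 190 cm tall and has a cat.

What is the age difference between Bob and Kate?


|22 - 36| = 14

14


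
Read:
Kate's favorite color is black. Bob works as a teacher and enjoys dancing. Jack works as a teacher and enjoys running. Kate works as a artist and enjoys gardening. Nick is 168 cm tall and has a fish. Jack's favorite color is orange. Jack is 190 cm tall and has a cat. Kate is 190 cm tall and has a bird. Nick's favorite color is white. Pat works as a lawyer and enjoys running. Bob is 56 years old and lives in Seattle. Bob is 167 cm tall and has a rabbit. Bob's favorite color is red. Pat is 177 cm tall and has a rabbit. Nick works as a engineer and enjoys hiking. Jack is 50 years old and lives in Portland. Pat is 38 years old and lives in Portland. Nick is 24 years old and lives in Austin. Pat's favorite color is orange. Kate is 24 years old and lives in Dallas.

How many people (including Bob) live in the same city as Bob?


Bob lives in Seattle. Count = 1

1


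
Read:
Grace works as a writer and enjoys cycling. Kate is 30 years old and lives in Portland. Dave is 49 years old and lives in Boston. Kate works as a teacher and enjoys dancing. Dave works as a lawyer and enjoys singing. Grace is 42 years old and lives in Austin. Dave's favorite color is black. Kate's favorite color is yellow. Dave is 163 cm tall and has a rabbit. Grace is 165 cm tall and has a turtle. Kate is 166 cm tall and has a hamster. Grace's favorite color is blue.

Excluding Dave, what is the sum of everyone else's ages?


Sum (excluding Dave): 72

72


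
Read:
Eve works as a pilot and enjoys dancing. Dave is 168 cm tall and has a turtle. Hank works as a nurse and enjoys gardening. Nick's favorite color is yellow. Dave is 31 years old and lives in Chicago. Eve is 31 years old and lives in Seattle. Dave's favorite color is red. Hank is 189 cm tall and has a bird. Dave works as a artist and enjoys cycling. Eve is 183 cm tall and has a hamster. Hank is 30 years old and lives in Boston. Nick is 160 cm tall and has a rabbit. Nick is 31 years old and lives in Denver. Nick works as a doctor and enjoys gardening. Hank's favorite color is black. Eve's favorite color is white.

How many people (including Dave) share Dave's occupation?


Dave is a artist. Count = 1

1


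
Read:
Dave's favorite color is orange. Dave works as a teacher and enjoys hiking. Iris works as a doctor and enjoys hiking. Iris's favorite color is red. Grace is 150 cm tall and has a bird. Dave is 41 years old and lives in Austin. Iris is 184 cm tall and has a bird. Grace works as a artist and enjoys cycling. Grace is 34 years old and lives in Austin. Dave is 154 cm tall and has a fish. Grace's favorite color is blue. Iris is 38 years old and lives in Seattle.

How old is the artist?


The artist is Grace, age 34

34


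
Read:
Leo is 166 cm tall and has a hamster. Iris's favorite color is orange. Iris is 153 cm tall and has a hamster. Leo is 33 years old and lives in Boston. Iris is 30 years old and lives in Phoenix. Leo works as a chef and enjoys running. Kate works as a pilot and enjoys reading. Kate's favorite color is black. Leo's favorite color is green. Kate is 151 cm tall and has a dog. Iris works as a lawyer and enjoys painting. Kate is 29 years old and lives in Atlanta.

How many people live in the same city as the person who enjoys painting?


Person with hobby painting is Iris, city Phoenix. Count = 1

1


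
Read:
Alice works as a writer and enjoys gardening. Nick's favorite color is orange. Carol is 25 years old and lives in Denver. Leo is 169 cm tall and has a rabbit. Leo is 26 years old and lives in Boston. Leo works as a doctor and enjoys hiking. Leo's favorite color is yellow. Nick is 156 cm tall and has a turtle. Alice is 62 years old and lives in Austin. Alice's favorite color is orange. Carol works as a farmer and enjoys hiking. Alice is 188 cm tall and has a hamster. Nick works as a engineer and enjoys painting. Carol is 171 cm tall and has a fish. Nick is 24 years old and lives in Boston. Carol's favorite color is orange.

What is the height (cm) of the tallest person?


Tallest: Alice at 188 cm

188


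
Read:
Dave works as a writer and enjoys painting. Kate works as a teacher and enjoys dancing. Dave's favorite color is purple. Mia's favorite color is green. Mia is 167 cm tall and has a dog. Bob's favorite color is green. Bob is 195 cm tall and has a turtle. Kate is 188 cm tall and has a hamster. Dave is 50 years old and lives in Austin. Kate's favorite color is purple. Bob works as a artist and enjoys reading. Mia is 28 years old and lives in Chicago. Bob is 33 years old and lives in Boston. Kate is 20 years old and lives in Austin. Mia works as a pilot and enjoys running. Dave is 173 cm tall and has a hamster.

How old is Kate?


Kate is 20 years old

20


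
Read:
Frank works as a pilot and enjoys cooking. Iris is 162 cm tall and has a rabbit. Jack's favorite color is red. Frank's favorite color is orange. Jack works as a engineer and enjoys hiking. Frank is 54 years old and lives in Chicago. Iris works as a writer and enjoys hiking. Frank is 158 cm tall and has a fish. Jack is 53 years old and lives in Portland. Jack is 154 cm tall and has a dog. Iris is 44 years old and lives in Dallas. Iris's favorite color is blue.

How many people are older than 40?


Filter: 3

3


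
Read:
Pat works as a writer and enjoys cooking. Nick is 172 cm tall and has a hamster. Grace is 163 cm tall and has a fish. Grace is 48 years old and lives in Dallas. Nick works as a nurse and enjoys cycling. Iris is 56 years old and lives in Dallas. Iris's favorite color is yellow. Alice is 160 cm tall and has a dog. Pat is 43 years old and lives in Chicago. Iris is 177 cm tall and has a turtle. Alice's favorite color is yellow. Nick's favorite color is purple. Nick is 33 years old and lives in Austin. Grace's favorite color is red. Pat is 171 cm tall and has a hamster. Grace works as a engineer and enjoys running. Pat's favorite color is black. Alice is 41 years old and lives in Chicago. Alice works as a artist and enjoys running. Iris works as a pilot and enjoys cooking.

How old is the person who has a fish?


Person with fish is Grace, age 48

48


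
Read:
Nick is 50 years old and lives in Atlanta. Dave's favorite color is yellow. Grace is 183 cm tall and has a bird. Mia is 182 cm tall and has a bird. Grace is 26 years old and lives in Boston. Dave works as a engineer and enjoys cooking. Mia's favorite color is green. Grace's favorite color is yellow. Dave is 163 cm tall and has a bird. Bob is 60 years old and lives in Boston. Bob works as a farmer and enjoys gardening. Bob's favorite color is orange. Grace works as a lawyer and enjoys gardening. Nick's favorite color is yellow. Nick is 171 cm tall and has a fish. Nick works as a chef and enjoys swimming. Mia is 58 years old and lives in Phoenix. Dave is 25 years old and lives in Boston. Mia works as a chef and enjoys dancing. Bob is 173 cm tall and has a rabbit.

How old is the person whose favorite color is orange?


Person with favorite color=orange is Bob, age 60

60
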